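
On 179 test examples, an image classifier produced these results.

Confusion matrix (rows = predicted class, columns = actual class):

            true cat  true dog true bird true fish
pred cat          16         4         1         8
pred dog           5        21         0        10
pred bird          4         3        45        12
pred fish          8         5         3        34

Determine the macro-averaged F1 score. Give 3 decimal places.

Per-class F1 score (2·TP/(2·TP+FP+FN)):
  cat: TP=16, FP=4+1+8=13, FN=5+4+8=17 → 32/62 = 0.5161
  dog: TP=21, FP=5+0+10=15, FN=4+3+5=12 → 42/69 = 0.6087
  bird: TP=45, FP=4+3+12=19, FN=1+0+3=4 → 90/113 = 0.7965
  fish: TP=34, FP=8+5+3=16, FN=8+10+12=30 → 68/114 = 0.5965
Macro-F1 score = mean = (0.5161 + 0.6087 + 0.7965 + 0.5965) / 4 = 0.629

0.629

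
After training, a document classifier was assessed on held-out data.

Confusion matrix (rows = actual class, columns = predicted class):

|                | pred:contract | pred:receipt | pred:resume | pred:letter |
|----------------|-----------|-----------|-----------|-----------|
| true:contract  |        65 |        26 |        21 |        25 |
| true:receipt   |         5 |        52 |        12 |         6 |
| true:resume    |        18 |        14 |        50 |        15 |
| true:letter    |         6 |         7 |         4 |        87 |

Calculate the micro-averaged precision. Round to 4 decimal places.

Micro-averaging pools counts across classes: ΣTP=254, ΣFP=159, ΣFN=159.
Micro-precision = TP/(TP+FP) on pooled counts = 0.6150 (equals overall accuracy in single-label multiclass).

0.6150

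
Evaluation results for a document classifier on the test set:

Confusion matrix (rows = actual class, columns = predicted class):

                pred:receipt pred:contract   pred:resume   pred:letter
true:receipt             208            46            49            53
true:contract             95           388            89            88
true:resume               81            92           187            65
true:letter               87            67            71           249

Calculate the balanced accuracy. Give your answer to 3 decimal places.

Balanced accuracy = mean of per-class recall.
  receipt: recall = 208/356 = 0.5843
  contract: recall = 388/660 = 0.5879
  resume: recall = 187/425 = 0.4400
  letter: recall = 249/474 = 0.5253
Mean = (0.5843 + 0.5879 + 0.4400 + 0.5253) / 4 = 0.534

0.534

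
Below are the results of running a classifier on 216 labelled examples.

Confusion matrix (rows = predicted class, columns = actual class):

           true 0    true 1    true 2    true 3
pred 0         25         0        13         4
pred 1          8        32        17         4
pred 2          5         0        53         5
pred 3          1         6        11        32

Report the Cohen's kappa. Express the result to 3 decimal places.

Observed agreement pₒ = trace/N = 142/216 = 0.6574
Expected agreement pₑ = Σ (rowᵢ·colᵢ)/N² = (39·42 + 38·61 + 94·63 + 45·50)/216² = 0.2599
κ = (pₒ − pₑ)/(1 − pₑ) = (0.6574 − 0.2599)/(1 − 0.2599) = 0.537

0.537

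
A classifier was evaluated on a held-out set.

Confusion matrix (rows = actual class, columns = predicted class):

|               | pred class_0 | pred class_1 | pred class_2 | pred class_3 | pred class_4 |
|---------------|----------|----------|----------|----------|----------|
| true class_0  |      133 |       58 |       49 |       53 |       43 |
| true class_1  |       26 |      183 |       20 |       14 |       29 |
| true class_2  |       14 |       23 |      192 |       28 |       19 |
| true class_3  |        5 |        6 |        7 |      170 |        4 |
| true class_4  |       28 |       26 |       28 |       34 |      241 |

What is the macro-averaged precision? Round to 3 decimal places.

Per-class precision (TP/(TP+FP)):
  class_0: TP=133, FP=26+14+5+28=73 → 133/206 = 0.6456
  class_1: TP=183, FP=58+23+6+26=113 → 183/296 = 0.6182
  class_2: TP=192, FP=49+20+7+28=104 → 192/296 = 0.6486
  class_3: TP=170, FP=53+14+28+34=129 → 170/299 = 0.5686
  class_4: TP=241, FP=43+29+19+4=95 → 241/336 = 0.7173
Macro-precision = mean = (0.6456 + 0.6182 + 0.6486 + 0.5686 + 0.7173) / 5 = 0.640

0.640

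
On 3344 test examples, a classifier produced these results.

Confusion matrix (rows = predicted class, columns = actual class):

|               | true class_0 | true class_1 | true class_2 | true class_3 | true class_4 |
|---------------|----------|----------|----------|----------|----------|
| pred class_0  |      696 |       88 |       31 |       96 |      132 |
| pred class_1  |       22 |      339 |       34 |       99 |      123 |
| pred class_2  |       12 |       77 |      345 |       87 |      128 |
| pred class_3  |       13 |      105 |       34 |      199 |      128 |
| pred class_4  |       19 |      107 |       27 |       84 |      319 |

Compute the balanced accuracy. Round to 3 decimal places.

Balanced accuracy = mean of per-class recall.
  class_0: recall = 696/762 = 0.9134
  class_1: recall = 339/716 = 0.4735
  class_2: recall = 345/471 = 0.7325
  class_3: recall = 199/565 = 0.3522
  class_4: recall = 319/830 = 0.3843
Mean = (0.9134 + 0.4735 + 0.7325 + 0.3522 + 0.3843) / 5 = 0.571

0.571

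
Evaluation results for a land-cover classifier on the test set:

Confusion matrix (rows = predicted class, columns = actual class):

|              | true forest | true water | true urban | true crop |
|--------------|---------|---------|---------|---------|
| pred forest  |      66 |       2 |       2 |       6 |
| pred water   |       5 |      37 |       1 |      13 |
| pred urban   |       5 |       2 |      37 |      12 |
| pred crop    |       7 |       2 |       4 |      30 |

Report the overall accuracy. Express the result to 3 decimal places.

Accuracy = trace / total = (66+37+37+30=170) / 231 = 170/231 = 0.736

0.736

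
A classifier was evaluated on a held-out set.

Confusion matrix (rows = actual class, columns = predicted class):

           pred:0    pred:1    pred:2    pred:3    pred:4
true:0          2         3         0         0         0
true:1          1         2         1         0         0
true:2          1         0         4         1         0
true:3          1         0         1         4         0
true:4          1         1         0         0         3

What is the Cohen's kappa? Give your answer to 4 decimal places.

Observed agreement pₒ = trace/N = 15/26 = 0.57692
Expected agreement pₑ = Σ (rowᵢ·colᵢ)/N² = (5·6 + 4·6 + 6·6 + 6·5 + 5·3)/26² = 0.19970
κ = (pₒ − pₑ)/(1 − pₑ) = (0.57692 − 0.19970)/(1 − 0.19970) = 0.4713

0.4713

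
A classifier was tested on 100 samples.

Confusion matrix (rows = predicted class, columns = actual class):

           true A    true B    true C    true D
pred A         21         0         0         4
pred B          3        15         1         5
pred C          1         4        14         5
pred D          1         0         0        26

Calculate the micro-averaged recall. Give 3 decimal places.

Micro-averaging pools counts across classes: ΣTP=76, ΣFP=24, ΣFN=24.
Micro-recall = TP/(TP+FN) on pooled counts = 0.760 (equals overall accuracy in single-label multiclass).

0.760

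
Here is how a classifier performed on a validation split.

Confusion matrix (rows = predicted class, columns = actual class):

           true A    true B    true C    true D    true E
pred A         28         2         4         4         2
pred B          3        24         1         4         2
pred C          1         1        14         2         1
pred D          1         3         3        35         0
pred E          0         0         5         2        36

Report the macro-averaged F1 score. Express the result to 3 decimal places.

0.754

Per-class F1 score (2·TP/(2·TP+FP+FN)):
  A: TP=28, FP=2+4+4+2=12, FN=3+1+1+0=5 → 56/73 = 0.7671
  B: TP=24, FP=3+1+4+2=10, FN=2+1+3+0=6 → 48/64 = 0.7500
  C: TP=14, FP=1+1+2+1=5, FN=4+1+3+5=13 → 28/46 = 0.6087
  D: TP=35, FP=1+3+3+0=7, FN=4+4+2+2=12 → 70/89 = 0.7865
  E: TP=36, FP=0+0+5+2=7, FN=2+2+1+0=5 → 72/84 = 0.8571
Macro-F1 score = mean = (0.7671 + 0.7500 + 0.6087 + 0.7865 + 0.8571) / 5 = 0.754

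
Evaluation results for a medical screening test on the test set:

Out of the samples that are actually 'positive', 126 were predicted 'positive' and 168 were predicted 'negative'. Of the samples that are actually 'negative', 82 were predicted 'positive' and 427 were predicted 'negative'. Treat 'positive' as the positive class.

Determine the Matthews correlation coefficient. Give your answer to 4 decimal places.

MCC = (TP·TN − FP·FN) / √((TP+FP)(TP+FN)(TN+FP)(TN+FN))
Numerator = 126·427 − 82·168 = 40026
Denominator = √(208·294·509·595) = √18520188960 = 136088.9009
MCC = 40026 / 136088.9009 = 0.2941

0.2941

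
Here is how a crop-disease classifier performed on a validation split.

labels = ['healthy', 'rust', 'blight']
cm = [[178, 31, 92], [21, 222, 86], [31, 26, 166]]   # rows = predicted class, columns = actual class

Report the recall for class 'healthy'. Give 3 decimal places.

One-vs-rest for 'healthy': TP = diagonal; FP = other classes predicted 'healthy'; FN = 'healthy' predicted as other.
recall = TP/(TP+FN).
healthy: TP=178, FN=21+31=52 → 178/230 = 0.7739

0.774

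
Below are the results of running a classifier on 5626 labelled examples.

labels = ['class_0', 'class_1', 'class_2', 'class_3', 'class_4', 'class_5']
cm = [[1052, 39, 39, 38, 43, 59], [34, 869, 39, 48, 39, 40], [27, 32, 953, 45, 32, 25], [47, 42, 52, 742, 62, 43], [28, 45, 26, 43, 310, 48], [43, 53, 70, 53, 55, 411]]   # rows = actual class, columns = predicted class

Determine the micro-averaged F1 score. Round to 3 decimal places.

Micro-averaging pools counts across classes: ΣTP=4337, ΣFP=1289, ΣFN=1289.
Micro-F1 score = 2·TP/(2·TP+FP+FN) on pooled counts = 0.771 (equals overall accuracy in single-label multiclass).

0.771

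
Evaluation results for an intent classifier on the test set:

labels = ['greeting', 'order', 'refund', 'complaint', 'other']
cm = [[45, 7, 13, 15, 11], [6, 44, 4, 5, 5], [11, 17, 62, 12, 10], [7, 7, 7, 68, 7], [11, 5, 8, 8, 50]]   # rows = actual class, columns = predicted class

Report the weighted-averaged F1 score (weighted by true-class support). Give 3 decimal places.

Per-class F1 score (2·TP/(2·TP+FP+FN)):
  greeting: TP=45, FP=6+11+7+11=35, FN=7+13+15+11=46 → 90/171 = 0.5263
  order: TP=44, FP=7+17+7+5=36, FN=6+4+5+5=20 → 88/144 = 0.6111
  refund: TP=62, FP=13+4+7+8=32, FN=11+17+12+10=50 → 124/206 = 0.6019
  complaint: TP=68, FP=15+5+12+8=40, FN=7+7+7+7=28 → 136/204 = 0.6667
  other: TP=50, FP=11+5+10+7=33, FN=11+5+8+8=32 → 100/165 = 0.6061
Weighted-F1 score = Σ (supportᵢ/N)·F1 scoreᵢ with N=445: (91/445)·0.5263 + (64/445)·0.6111 + (112/445)·0.6019 + (96/445)·0.6667 + (82/445)·0.6061 = 0.603

0.603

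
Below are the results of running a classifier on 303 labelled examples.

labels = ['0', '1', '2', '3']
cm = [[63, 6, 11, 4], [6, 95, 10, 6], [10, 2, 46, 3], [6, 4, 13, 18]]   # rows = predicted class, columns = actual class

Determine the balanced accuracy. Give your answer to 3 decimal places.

Balanced accuracy = mean of per-class recall.
  0: recall = 63/85 = 0.7412
  1: recall = 95/107 = 0.8879
  2: recall = 46/80 = 0.5750
  3: recall = 18/31 = 0.5806
Mean = (0.7412 + 0.8879 + 0.5750 + 0.5806) / 4 = 0.696

0.696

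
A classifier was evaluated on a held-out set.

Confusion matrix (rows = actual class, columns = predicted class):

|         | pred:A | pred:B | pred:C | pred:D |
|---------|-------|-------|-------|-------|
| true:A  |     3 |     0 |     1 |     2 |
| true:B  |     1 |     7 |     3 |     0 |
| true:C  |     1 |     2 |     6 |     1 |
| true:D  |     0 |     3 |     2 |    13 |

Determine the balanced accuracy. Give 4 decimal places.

Balanced accuracy = mean of per-class recall.
  A: recall = 3/6 = 0.50000
  B: recall = 7/11 = 0.63636
  C: recall = 6/10 = 0.60000
  D: recall = 13/18 = 0.72222
Mean = (0.50000 + 0.63636 + 0.60000 + 0.72222) / 4 = 0.6146

0.6146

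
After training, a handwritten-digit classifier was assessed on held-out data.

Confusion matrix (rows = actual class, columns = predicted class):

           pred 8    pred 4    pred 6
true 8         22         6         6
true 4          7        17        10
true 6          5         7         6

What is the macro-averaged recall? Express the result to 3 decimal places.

Per-class recall (TP/(TP+FN)):
  8: TP=22, FN=6+6=12 → 22/34 = 0.6471
  4: TP=17, FN=7+10=17 → 17/34 = 0.5000
  6: TP=6, FN=5+7=12 → 6/18 = 0.3333
Macro-recall = mean = (0.6471 + 0.5000 + 0.3333) / 3 = 0.493

0.493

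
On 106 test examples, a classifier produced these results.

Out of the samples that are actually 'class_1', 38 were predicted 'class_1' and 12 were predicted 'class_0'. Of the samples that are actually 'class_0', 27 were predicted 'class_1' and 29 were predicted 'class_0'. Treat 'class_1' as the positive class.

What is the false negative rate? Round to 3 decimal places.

FNR = FN/(FN+TP) = 12/(12+38) = 0.240

0.240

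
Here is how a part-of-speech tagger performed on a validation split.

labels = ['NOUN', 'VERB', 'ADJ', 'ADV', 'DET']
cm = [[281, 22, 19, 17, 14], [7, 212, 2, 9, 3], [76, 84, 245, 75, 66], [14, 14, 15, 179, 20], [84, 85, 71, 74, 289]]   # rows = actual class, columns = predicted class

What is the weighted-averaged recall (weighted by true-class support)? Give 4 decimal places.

Per-class recall (TP/(TP+FN)):
  NOUN: TP=281, FN=22+19+17+14=72 → 281/353 = 0.79603
  VERB: TP=212, FN=7+2+9+3=21 → 212/233 = 0.90987
  ADJ: TP=245, FN=76+84+75+66=301 → 245/546 = 0.44872
  ADV: TP=179, FN=14+14+15+20=63 → 179/242 = 0.73967
  DET: TP=289, FN=84+85+71+74=314 → 289/603 = 0.47927
Weighted-recall = Σ (supportᵢ/N)·recallᵢ with N=1977: (353/1977)·0.79603 + (233/1977)·0.90987 + (546/1977)·0.44872 + (242/1977)·0.73967 + (603/1977)·0.47927 = 0.6100

0.6100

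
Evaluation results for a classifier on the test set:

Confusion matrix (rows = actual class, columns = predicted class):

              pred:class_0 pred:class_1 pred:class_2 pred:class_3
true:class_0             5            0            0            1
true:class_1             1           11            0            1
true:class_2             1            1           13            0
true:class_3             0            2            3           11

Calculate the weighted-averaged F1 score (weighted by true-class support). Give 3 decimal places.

0.799

Per-class F1 score (2·TP/(2·TP+FP+FN)):
  class_0: TP=5, FP=1+1+0=2, FN=0+0+1=1 → 10/13 = 0.7692
  class_1: TP=11, FP=0+1+2=3, FN=1+0+1=2 → 22/27 = 0.8148
  class_2: TP=13, FP=0+0+3=3, FN=1+1+0=2 → 26/31 = 0.8387
  class_3: TP=11, FP=1+1+0=2, FN=0+2+3=5 → 22/29 = 0.7586
Weighted-F1 score = Σ (supportᵢ/N)·F1 scoreᵢ with N=50: (6/50)·0.7692 + (13/50)·0.8148 + (15/50)·0.8387 + (16/50)·0.7586 = 0.799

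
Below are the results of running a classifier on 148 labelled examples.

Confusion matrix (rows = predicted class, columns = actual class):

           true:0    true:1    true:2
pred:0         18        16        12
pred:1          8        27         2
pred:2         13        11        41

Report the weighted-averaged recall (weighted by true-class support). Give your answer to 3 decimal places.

0.581

Per-class recall (TP/(TP+FN)):
  0: TP=18, FN=8+13=21 → 18/39 = 0.4615
  1: TP=27, FN=16+11=27 → 27/54 = 0.5000
  2: TP=41, FN=12+2=14 → 41/55 = 0.7455
Weighted-recall = Σ (supportᵢ/N)·recallᵢ with N=148: (39/148)·0.4615 + (54/148)·0.5000 + (55/148)·0.7455 = 0.581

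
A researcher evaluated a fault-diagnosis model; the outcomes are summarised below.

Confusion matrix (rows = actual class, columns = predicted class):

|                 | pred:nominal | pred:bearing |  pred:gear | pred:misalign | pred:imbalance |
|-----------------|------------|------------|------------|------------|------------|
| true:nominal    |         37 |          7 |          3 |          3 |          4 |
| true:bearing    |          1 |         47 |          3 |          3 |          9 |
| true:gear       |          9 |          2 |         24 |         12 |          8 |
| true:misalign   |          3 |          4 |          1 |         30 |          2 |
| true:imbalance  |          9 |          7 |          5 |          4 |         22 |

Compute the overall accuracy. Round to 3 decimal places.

Accuracy = trace / total = (37+47+24+30+22=160) / 259 = 160/259 = 0.618

0.618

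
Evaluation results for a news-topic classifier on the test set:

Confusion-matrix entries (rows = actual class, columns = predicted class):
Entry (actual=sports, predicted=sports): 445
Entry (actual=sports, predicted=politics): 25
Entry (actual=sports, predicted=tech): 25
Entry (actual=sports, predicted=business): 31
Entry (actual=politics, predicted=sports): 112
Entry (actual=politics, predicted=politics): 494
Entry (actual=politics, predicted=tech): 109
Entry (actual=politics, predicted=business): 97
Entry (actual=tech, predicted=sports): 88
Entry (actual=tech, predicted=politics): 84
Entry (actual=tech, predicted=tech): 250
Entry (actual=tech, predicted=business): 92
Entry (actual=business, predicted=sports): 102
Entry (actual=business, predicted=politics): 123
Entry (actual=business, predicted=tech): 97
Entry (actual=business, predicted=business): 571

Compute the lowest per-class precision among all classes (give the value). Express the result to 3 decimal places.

0.520

Per-class precision (TP/(TP+FP)):
  sports: TP=445, FP=112+88+102=302 → 445/747 = 0.5957
  politics: TP=494, FP=25+84+123=232 → 494/726 = 0.6804
  tech: TP=250, FP=25+109+97=231 → 250/481 = 0.5198
  business: TP=571, FP=31+97+92=220 → 571/791 = 0.7219
Lowest is class 'tech' with precision = 0.520.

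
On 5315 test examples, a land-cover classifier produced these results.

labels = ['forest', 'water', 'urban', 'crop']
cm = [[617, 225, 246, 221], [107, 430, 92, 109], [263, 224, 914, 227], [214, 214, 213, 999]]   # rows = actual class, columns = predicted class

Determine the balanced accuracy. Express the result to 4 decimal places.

Balanced accuracy = mean of per-class recall.
  forest: recall = 617/1309 = 0.47135
  water: recall = 430/738 = 0.58266
  urban: recall = 914/1628 = 0.56143
  crop: recall = 999/1640 = 0.60915
Mean = (0.47135 + 0.58266 + 0.56143 + 0.60915) / 4 = 0.5561

0.5561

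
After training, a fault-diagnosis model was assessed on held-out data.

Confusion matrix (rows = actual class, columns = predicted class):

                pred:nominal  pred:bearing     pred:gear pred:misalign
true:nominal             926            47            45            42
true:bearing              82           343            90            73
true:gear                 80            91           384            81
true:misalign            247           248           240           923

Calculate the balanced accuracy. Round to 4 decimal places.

Balanced accuracy = mean of per-class recall.
  nominal: recall = 926/1060 = 0.87358
  bearing: recall = 343/588 = 0.58333
  gear: recall = 384/636 = 0.60377
  misalign: recall = 923/1658 = 0.55669
Mean = (0.87358 + 0.58333 + 0.60377 + 0.55669) / 4 = 0.6543

0.6543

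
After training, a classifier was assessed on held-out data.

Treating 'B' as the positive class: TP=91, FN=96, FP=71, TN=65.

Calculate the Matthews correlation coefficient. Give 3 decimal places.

-0.035

MCC = (TP·TN − FP·FN) / √((TP+FP)(TP+FN)(TN+FP)(TN+FN))
Numerator = 91·65 − 71·96 = -901
Denominator = √(162·187·136·161) = √663317424 = 25754.9495
MCC = -901 / 25754.9495 = -0.035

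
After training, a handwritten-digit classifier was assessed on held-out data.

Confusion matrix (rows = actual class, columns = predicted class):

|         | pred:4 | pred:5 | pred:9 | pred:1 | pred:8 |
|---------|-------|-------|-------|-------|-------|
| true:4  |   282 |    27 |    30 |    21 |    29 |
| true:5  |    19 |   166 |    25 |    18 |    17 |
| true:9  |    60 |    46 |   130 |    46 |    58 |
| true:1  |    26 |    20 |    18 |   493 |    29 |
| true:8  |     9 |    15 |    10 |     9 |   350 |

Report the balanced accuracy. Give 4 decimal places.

0.7033

Balanced accuracy = mean of per-class recall.
  4: recall = 282/389 = 0.72494
  5: recall = 166/245 = 0.67755
  9: recall = 130/340 = 0.38235
  1: recall = 493/586 = 0.84130
  8: recall = 350/393 = 0.89059
Mean = (0.72494 + 0.67755 + 0.38235 + 0.84130 + 0.89059) / 5 = 0.7033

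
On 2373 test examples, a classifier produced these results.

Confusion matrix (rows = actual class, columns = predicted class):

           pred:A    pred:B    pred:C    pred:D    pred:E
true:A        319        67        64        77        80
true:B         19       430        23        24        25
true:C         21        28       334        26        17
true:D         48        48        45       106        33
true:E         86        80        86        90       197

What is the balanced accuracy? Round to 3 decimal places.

Balanced accuracy = mean of per-class recall.
  A: recall = 319/607 = 0.5255
  B: recall = 430/521 = 0.8253
  C: recall = 334/426 = 0.7840
  D: recall = 106/280 = 0.3786
  E: recall = 197/539 = 0.3655
Mean = (0.5255 + 0.8253 + 0.7840 + 0.3786 + 0.3655) / 5 = 0.576

0.576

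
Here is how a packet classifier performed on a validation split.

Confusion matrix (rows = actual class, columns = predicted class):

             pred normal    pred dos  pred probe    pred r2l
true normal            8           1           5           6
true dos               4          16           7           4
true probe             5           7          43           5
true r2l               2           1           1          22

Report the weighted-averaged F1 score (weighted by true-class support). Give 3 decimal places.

0.646

Per-class F1 score (2·TP/(2·TP+FP+FN)):
  normal: TP=8, FP=4+5+2=11, FN=1+5+6=12 → 16/39 = 0.4103
  dos: TP=16, FP=1+7+1=9, FN=4+7+4=15 → 32/56 = 0.5714
  probe: TP=43, FP=5+7+1=13, FN=5+7+5=17 → 86/116 = 0.7414
  r2l: TP=22, FP=6+4+5=15, FN=2+1+1=4 → 44/63 = 0.6984
Weighted-F1 score = Σ (supportᵢ/N)·F1 scoreᵢ with N=137: (20/137)·0.4103 + (31/137)·0.5714 + (60/137)·0.7414 + (26/137)·0.6984 = 0.646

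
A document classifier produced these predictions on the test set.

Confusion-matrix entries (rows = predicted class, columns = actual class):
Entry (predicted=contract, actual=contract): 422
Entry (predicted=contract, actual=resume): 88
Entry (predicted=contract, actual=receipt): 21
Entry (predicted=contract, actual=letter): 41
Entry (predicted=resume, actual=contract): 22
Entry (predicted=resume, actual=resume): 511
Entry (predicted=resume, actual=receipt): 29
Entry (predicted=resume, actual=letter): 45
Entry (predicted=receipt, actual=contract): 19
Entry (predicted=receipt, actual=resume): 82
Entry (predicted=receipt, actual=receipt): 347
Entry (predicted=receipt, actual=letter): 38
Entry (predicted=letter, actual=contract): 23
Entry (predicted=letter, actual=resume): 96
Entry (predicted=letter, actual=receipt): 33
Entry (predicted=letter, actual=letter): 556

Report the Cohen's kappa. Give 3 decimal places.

0.696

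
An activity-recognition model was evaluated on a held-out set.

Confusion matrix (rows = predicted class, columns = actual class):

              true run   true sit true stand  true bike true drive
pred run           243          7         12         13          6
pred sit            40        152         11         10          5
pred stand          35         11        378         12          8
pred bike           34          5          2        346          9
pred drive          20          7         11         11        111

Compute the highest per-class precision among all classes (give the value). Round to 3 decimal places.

Per-class precision (TP/(TP+FP)):
  run: TP=243, FP=7+12+13+6=38 → 243/281 = 0.8648
  sit: TP=152, FP=40+11+10+5=66 → 152/218 = 0.6972
  stand: TP=378, FP=35+11+12+8=66 → 378/444 = 0.8514
  bike: TP=346, FP=34+5+2+9=50 → 346/396 = 0.8737
  drive: TP=111, FP=20+7+11+11=49 → 111/160 = 0.6938
Highest is class 'bike' with precision = 0.874.

0.874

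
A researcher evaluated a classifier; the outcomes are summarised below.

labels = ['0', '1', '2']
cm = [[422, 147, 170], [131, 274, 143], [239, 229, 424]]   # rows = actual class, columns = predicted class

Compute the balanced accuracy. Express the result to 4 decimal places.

Balanced accuracy = mean of per-class recall.
  0: recall = 422/739 = 0.57104
  1: recall = 274/548 = 0.50000
  2: recall = 424/892 = 0.47534
Mean = (0.57104 + 0.50000 + 0.47534) / 3 = 0.5155

0.5155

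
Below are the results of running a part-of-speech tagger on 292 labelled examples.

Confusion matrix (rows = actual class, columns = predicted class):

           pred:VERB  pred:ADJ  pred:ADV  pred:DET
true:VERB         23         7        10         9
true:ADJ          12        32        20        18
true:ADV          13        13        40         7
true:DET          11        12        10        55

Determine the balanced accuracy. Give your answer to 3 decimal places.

Balanced accuracy = mean of per-class recall.
  VERB: recall = 23/49 = 0.4694
  ADJ: recall = 32/82 = 0.3902
  ADV: recall = 40/73 = 0.5479
  DET: recall = 55/88 = 0.6250
Mean = (0.4694 + 0.3902 + 0.5479 + 0.6250) / 4 = 0.508

0.508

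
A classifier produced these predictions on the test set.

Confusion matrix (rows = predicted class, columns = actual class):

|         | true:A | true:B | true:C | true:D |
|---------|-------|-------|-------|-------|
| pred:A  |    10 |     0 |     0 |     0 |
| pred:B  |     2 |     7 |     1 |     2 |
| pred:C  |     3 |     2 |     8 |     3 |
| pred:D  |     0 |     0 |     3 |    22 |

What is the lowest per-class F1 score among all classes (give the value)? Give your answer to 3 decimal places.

0.571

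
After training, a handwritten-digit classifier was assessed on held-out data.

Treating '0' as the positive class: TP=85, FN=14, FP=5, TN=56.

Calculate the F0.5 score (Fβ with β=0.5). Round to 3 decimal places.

Fβ = (1+β²)·TP / ((1+β²)·TP + β²·FN + FP), with β²=1/4
= 1.25·85 / (1.25·85 + 0.25·14 + 5) = 0.926

0.926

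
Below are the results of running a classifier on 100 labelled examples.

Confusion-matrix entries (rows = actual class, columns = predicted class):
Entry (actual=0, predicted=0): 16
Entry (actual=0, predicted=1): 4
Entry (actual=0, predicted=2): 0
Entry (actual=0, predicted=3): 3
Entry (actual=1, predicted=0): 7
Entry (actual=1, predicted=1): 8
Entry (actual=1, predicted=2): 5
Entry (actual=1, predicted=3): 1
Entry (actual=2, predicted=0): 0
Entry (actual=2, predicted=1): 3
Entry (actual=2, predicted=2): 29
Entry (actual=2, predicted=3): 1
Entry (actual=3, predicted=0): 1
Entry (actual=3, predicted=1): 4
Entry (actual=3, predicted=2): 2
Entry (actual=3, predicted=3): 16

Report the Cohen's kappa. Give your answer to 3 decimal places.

Observed agreement pₒ = trace/N = 69/100 = 0.6900
Expected agreement pₑ = Σ (rowᵢ·colᵢ)/N² = (23·24 + 21·19 + 33·36 + 23·21)/100² = 0.2622
κ = (pₒ − pₑ)/(1 − pₑ) = (0.6900 − 0.2622)/(1 − 0.2622) = 0.580

0.580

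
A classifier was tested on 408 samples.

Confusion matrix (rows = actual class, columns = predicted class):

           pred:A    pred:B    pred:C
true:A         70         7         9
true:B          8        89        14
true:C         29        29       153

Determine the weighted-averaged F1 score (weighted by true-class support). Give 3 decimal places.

Per-class F1 score (2·TP/(2·TP+FP+FN)):
  A: TP=70, FP=8+29=37, FN=7+9=16 → 140/193 = 0.7254
  B: TP=89, FP=7+29=36, FN=8+14=22 → 178/236 = 0.7542
  C: TP=153, FP=9+14=23, FN=29+29=58 → 306/387 = 0.7907
Weighted-F1 score = Σ (supportᵢ/N)·F1 scoreᵢ with N=408: (86/408)·0.7254 + (111/408)·0.7542 + (211/408)·0.7907 = 0.767

0.767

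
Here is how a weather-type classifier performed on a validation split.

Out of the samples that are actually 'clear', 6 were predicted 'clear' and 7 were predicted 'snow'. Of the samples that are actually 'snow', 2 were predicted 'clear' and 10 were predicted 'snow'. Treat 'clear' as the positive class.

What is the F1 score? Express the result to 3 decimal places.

0.571

Precision = TP/(TP+FP) = 6/8 = 0.7500
Recall = TP/(TP+FN) = 6/13 = 0.4615
F1 = 2·TP/(2·TP+FP+FN) = 12/21 = 0.571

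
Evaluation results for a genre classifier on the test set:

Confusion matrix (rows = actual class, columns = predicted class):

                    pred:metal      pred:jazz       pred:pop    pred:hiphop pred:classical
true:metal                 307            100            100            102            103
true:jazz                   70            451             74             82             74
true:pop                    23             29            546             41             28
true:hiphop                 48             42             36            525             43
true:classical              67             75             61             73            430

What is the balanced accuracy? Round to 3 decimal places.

0.643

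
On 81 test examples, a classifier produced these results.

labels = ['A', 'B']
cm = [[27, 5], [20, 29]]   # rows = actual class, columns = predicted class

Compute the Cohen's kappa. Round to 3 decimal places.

Observed agreement pₒ = trace/N = 56/81 = 0.6914
Expected agreement pₑ = Σ (rowᵢ·colᵢ)/N² = (32·47 + 49·34)/81² = 0.4832
κ = (pₒ − pₑ)/(1 − pₑ) = (0.6914 − 0.4832)/(1 − 0.4832) = 0.403

0.403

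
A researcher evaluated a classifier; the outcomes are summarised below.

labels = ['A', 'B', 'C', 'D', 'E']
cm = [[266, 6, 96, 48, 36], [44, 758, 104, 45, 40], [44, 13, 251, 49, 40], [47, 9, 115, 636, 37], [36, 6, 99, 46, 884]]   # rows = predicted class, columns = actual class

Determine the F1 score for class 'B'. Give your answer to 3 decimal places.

Take TP from the diagonal, FP from the rest of the 'B' prediction marginal, FN from the rest of the 'B' actual marginal.
F1 score = 2·TP/(2·TP+FP+FN).
B: TP=758, FP=44+104+45+40=233, FN=6+13+9+6=34 → 1516/1783 = 0.8503

0.850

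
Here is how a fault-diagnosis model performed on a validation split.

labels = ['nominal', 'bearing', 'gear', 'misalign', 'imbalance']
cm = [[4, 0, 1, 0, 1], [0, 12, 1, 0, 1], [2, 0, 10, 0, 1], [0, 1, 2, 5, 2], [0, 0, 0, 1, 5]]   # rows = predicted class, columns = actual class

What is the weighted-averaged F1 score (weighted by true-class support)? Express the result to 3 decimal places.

0.733

Per-class F1 score (2·TP/(2·TP+FP+FN)):
  nominal: TP=4, FP=0+1+0+1=2, FN=0+2+0+0=2 → 8/12 = 0.6667
  bearing: TP=12, FP=0+1+0+1=2, FN=0+0+1+0=1 → 24/27 = 0.8889
  gear: TP=10, FP=2+0+0+1=3, FN=1+1+2+0=4 → 20/27 = 0.7407
  misalign: TP=5, FP=0+1+2+2=5, FN=0+0+0+1=1 → 10/16 = 0.6250
  imbalance: TP=5, FP=0+0+0+1=1, FN=1+1+1+2=5 → 10/16 = 0.6250
Weighted-F1 score = Σ (supportᵢ/N)·F1 scoreᵢ with N=49: (6/49)·0.6667 + (13/49)·0.8889 + (14/49)·0.7407 + (6/49)·0.6250 + (10/49)·0.6250 = 0.733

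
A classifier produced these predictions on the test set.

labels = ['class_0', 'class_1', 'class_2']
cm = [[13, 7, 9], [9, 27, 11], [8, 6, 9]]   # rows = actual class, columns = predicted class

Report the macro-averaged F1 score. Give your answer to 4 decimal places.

0.4692

Per-class F1 score (2·TP/(2·TP+FP+FN)):
  class_0: TP=13, FP=9+8=17, FN=7+9=16 → 26/59 = 0.44068
  class_1: TP=27, FP=7+6=13, FN=9+11=20 → 54/87 = 0.62069
  class_2: TP=9, FP=9+11=20, FN=8+6=14 → 18/52 = 0.34615
Macro-F1 score = mean = (0.44068 + 0.62069 + 0.34615) / 3 = 0.4692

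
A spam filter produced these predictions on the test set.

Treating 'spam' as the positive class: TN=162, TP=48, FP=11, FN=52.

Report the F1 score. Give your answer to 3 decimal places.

0.604

Precision = TP/(TP+FP) = 48/59 = 0.8136
Recall = TP/(TP+FN) = 48/100 = 0.4800
F1 = 2·TP/(2·TP+FP+FN) = 96/159 = 0.604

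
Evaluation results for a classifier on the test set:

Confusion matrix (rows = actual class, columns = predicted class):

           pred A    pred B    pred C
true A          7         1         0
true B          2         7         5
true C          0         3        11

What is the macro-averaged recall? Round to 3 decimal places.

0.720

Per-class recall (TP/(TP+FN)):
  A: TP=7, FN=1+0=1 → 7/8 = 0.8750
  B: TP=7, FN=2+5=7 → 7/14 = 0.5000
  C: TP=11, FN=0+3=3 → 11/14 = 0.7857
Macro-recall = mean = (0.8750 + 0.5000 + 0.7857) / 3 = 0.720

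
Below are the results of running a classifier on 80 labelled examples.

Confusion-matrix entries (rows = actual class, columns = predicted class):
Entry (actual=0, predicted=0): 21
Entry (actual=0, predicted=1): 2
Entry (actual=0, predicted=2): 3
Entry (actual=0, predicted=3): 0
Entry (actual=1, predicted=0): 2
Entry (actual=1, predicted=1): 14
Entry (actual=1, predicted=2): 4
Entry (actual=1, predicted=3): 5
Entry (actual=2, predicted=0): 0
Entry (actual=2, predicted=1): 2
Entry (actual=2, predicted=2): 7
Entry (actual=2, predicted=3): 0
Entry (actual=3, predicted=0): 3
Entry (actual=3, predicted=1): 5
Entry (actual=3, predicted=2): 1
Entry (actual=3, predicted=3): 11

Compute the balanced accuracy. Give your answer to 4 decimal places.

Balanced accuracy = mean of per-class recall.
  0: recall = 21/26 = 0.80769
  1: recall = 14/25 = 0.56000
  2: recall = 7/9 = 0.77778
  3: recall = 11/20 = 0.55000
Mean = (0.80769 + 0.56000 + 0.77778 + 0.55000) / 4 = 0.6739

0.6739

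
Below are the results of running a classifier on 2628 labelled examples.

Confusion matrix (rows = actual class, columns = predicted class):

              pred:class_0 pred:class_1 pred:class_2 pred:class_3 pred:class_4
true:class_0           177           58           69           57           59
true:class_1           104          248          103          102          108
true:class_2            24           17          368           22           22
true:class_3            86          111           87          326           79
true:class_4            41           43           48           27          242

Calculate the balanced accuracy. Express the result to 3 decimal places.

0.537

Balanced accuracy = mean of per-class recall.
  class_0: recall = 177/420 = 0.4214
  class_1: recall = 248/665 = 0.3729
  class_2: recall = 368/453 = 0.8124
  class_3: recall = 326/689 = 0.4731
  class_4: recall = 242/401 = 0.6035
Mean = (0.4214 + 0.3729 + 0.8124 + 0.4731 + 0.6035) / 5 = 0.537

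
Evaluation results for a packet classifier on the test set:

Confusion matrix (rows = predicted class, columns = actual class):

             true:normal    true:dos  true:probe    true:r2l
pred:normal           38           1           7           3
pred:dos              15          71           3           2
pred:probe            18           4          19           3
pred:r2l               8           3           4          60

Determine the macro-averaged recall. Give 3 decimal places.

0.709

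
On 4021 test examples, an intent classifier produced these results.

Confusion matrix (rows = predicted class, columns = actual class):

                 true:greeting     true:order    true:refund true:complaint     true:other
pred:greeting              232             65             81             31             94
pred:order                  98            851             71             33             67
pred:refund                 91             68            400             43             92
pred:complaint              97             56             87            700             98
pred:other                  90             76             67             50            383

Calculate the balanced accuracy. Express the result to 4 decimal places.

0.6099

Balanced accuracy = mean of per-class recall.
  greeting: recall = 232/608 = 0.38158
  order: recall = 851/1116 = 0.76254
  refund: recall = 400/706 = 0.56657
  complaint: recall = 700/857 = 0.81680
  other: recall = 383/734 = 0.52180
Mean = (0.38158 + 0.76254 + 0.56657 + 0.81680 + 0.52180) / 5 = 0.6099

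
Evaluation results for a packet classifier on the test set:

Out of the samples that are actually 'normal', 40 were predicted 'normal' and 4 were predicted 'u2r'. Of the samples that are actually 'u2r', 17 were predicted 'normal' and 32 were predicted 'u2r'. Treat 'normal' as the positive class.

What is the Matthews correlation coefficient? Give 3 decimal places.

0.576

MCC = (TP·TN − FP·FN) / √((TP+FP)(TP+FN)(TN+FP)(TN+FN))
Numerator = 40·32 − 17·4 = 1212
Denominator = √(57·44·49·36) = √4424112 = 2103.3573
MCC = 1212 / 2103.3573 = 0.576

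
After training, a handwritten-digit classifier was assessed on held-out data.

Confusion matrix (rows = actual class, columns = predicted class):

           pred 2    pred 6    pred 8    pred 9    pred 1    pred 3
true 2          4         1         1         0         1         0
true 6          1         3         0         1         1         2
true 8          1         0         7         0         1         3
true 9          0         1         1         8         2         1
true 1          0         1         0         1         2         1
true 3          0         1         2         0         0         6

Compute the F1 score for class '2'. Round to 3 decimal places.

0.615

One-vs-rest for '2': TP = diagonal; FP = other classes predicted '2'; FN = '2' predicted as other.
F1 score = 2·TP/(2·TP+FP+FN).
2: TP=4, FP=1+1+0+0+0=2, FN=1+1+0+1+0=3 → 8/13 = 0.6154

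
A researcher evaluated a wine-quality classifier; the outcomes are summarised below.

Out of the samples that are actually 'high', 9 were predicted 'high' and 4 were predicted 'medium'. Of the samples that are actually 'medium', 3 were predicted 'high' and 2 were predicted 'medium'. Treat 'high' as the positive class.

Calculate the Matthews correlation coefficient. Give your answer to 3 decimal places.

0.088

MCC = (TP·TN − FP·FN) / √((TP+FP)(TP+FN)(TN+FP)(TN+FN))
Numerator = 9·2 − 3·4 = 6
Denominator = √(12·13·5·6) = √4680 = 68.4105
MCC = 6 / 68.4105 = 0.088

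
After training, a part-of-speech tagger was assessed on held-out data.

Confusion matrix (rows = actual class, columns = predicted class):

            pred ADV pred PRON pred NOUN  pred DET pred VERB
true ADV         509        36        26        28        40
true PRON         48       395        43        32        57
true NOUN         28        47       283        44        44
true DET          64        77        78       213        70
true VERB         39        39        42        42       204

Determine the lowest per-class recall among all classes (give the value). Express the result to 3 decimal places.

Per-class recall (TP/(TP+FN)):
  ADV: TP=509, FN=36+26+28+40=130 → 509/639 = 0.7966
  PRON: TP=395, FN=48+43+32+57=180 → 395/575 = 0.6870
  NOUN: TP=283, FN=28+47+44+44=163 → 283/446 = 0.6345
  DET: TP=213, FN=64+77+78+70=289 → 213/502 = 0.4243
  VERB: TP=204, FN=39+39+42+42=162 → 204/366 = 0.5574
Lowest is class 'DET' with recall = 0.424.

0.424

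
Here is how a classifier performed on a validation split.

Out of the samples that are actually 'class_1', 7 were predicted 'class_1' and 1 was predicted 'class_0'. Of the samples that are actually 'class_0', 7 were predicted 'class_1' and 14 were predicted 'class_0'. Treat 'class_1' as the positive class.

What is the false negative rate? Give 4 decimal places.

0.1250

FNR = FN/(FN+TP) = 1/(1+7) = 0.1250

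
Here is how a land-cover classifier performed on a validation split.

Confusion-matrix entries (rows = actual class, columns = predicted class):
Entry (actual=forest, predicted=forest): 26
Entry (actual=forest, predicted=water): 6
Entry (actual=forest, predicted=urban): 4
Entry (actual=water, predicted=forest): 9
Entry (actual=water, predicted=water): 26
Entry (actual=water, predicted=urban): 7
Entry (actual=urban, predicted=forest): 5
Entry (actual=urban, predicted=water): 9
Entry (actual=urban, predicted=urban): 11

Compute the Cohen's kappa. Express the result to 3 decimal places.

Observed agreement pₒ = trace/N = 63/103 = 0.6117
Expected agreement pₑ = Σ (rowᵢ·colᵢ)/N² = (36·40 + 42·41 + 25·22)/103² = 0.3499
κ = (pₒ − pₑ)/(1 − pₑ) = (0.6117 − 0.3499)/(1 − 0.3499) = 0.403

0.403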